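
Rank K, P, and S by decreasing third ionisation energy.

K, S, P

IE_3 is the cost of taking one more electron from the +2 cation: K²⁺ is already 1 electron into the core; P²⁺ still has 3 valence electrons; S²⁺ still has 4 valence electrons.
Pulling an electron out of a noble-gas core costs far more than removing a remaining valence electron, so K sits at the high end of IE_3.
Valence configurations: P²⁺ [Ne]3s²3p¹, S²⁺ [Ne]3s²3p².
The numbers (kJ/mol): K 4420, P 2914, S 3357.
Hence IE_3: P < S < K.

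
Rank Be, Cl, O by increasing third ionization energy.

After 2 electrons have been removed, what remains? Be²⁺ is the bare [He] core; Cl²⁺ still has 5 valence electrons; O²⁺ still has 4 valence electrons.
Core electrons are held far more tightly than valence electrons, so Be tops the IE_3 order.
Valence configurations: Cl²⁺ [Ne]3s²3p³, O²⁺ [He]2s²2p².
Tabulated IE_3 (kJ/mol): Be 14849, Cl 3822, O 5300.
Hence IE_3: Cl < O < Be.

Cl < O < Be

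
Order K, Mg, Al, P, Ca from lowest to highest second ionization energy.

After 1 electron has been removed, what remains? K⁺ is the bare [Ar] core; Mg⁺ still has 1 valence electron; Al⁺ still has 2 valence electrons; P⁺ still has 4 valence electrons; Ca⁺ still has 1 valence electron.
Pulling an electron out of a noble-gas core costs far more than removing a remaining valence electron, so K sits at the high end of IE_2.
Valence configurations: Mg⁺ [Ne]3s¹, Al⁺ [Ne]3s², P⁺ [Ne]3s²3p², Ca⁺ [Ar]4s¹.
Approximate IE_2 values (kJ/mol): K 3052, Mg 1451, Al 1817, P 1907, Ca 1145.
Overall IE_2 order: Ca < Mg < Al < P < K.

Ca < Mg < Al < P < K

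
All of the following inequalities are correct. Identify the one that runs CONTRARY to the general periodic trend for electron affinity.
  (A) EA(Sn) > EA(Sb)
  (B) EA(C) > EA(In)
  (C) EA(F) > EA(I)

(A)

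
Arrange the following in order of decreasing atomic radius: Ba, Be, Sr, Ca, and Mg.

Ba, Sr, Ca, Mg, Be

Be is in period 2, group 2; Mg is in period 3, group 2; Ca is in period 4, group 2; Sr is in period 5, group 2; Ba is in period 6, group 2.
Radius decreases left→right (rising Z_eff, same n) and increases top→bottom (higher n).
All are in group 2, so atomic radius increases down the group.
So from largest to smallest: Ba > Sr > Ca > Mg > Be.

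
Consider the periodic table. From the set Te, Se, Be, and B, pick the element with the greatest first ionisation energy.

Se

Across a period the outer electron is held more tightly (higher IE₁); down a group it sits in a higher shell, more shielded, and comes off more easily.
These span different periods and groups, so the two trends combine.
Te > B: period and group pull opposite ways; the across-period shift dominates (869 vs 801 kJ/mol).
Be > Te: the two effects oppose for this pair; the down-group effect wins (900 vs 869 kJ/mol).
Se > Be: period and group pull opposite ways; the across-period shift dominates (941 vs 900 kJ/mol).
Note the exception: Be has a higher first ionization energy than B, contrary to the simple trend — removing B's lone 2p electron is easier than breaking Be's filled 2s².
For reference (kJ/mol): Be 900, B 801, Se 941, Te 869.
The greatest first ionisation energy among these belongs to Se.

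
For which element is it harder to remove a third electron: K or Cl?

After 2 electrons have been removed, what remains? K²⁺ is already 1 electron into the core; Cl²⁺ still has 5 valence electrons.
Core electrons are held far more tightly than valence electrons, so K tops the IE_3 order.
Tabulated IE_3 (kJ/mol): K 4420, Cl 3822.
So the third ionization energies run Cl < K.

K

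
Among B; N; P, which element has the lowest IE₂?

After 1 electron has been removed, what remains? B⁺ still has 2 valence electrons; N⁺ still has 4 valence electrons; P⁺ still has 4 valence electrons.
All are still removing valence electrons, so compare the +1 ions as you would atoms: IE_2 generally rises across a period (higher Z_eff) and falls down a group (larger shell), subject to the usual subshell exceptions.
Valence configurations: B⁺ [He]2s², N⁺ [He]2s²2p², P⁺ [Ne]3s²3p².
The numbers (kJ/mol): B 2427, N 2856, P 1907.
Putting it together, IE_2: P < B < N.

P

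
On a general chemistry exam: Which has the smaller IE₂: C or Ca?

The second ionization energy removes an electron from the +1 ion. For each element: C⁺ still has 3 valence electrons; Ca⁺ still has 1 valence electron.
All are still removing valence electrons, so compare the +1 ions as you would atoms: IE_2 generally rises across a period (higher Z_eff) and falls down a group (larger shell), subject to the usual subshell exceptions.
Valence configurations: C⁺ [He]2s²2p¹, Ca⁺ [Ar]4s¹.
Approximate IE_2 values (kJ/mol): C 2353, Ca 1145.
Overall IE_2 order: Ca < C.

Ca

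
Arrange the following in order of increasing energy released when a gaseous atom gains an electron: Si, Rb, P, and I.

Rb, P, Si, I

Electron affinity generally becomes more exothermic across a period toward the halogens and less exothermic down a group.
Here both period and group differ, so the two effects have to be weighed against each other.
P > Rb: relative to Rb, both the across-period and down-group shifts push P's electron affinity up.
Si > P: this pair runs against the simple trend — see the exception note.
I > Si: period and group pull opposite ways; the across-period shift dominates (295 vs 134 kJ/mol).
Note the exception: Si has a higher electron affinity than P, contrary to the simple trend — adding an electron to P's half-filled 3p³ is unfavourable, so Si (3p²) has the more exothermic EA.
Approximate values (kJ/mol): Si 134, P 72, Rb 47, I 295.
So from lowest to highest: Rb < P < Si < I.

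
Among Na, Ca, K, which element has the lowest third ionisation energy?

K

The third ionization energy removes an electron from the +2 ion. For each element: Na²⁺ is already 1 electron into the core; Ca²⁺ is the bare [Ar] core; K²⁺ is already 1 electron into the core.
All of these are removing an electron from a noble-gas core or deeper; the smaller core (lower principal quantum number) is held far more tightly, and within a period the higher nuclear charge binds the same core more tightly.
The numbers (kJ/mol): Na 6910, Ca 4912, K 4420.
Hence IE_3: K < Ca < Na.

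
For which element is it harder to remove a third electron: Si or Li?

Li

IE_3 is the cost of taking one more electron from the +2 cation: Si²⁺ still has 2 valence electrons; Li²⁺ is already 1 electron into the core.
Pulling an electron out of a noble-gas core costs far more than removing a remaining valence electron, so Li sits at the high end of IE_3.
Approximate IE_3 values (kJ/mol): Si 3232, Li 11815.
Overall IE_3 order: Si < Li.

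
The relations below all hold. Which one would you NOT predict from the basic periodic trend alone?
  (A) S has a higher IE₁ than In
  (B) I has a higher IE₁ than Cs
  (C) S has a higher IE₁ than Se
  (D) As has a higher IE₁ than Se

(D)

The general trend: IE₁ increases across a period and decreases down a group.
(A) S (period 3, group 16) vs In (period 5, group 13): the stated order agrees with the simple trend.
(B) I (period 5, group 17) vs Cs (period 6, group 1): the stated order agrees with the simple trend.
(C) S (period 3, group 16) vs Se (period 4, group 16): the stated order agrees with the simple trend.
(D) As (period 4, group 15) vs Se (period 4, group 16): the stated order contradicts the simple trend.
The exception is (D): Se (4p⁴) ionizes more easily than half-filled As (4p³).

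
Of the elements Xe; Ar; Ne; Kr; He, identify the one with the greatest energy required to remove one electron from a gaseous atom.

He

He is in period 1, group 18; Ne is in period 2, group 18; Ar is in period 3, group 18; Kr is in period 4, group 18; Xe is in period 5, group 18.
Across a period the outer electron is held more tightly (higher IE₁); down a group it sits in a higher shell, more shielded, and comes off more easily.
All are in group 18, so first ionization energy increases up the group.
The greatest energy required to remove one electron from a gaseous atom among these belongs to He.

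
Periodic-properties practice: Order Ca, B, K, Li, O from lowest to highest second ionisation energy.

Ca, B, K, O, Li

After 1 electron has been removed, what remains? Ca⁺ still has 1 valence electron; B⁺ still has 2 valence electrons; K⁺ is the bare [Ar] core; Li⁺ is the bare [He] core; O⁺ still has 5 valence electrons.
Usually core removal costs more than valence removal, but here the competition is close: a tightly held n=2 valence electron can cost more to remove than an n=3 core electron, so the actual values have to decide it.
Valence configurations: Ca⁺ [Ar]4s¹, B⁺ [He]2s², O⁺ [He]2s²2p³.
Tabulated IE_2 (kJ/mol): Ca 1145, B 2427, K 3052, Li 7298, O 3388.
Putting it together, IE_2: Ca < B < K < O < Li.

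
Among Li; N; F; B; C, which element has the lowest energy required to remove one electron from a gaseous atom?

Li

Li is in period 2, group 1; B is in period 2, group 13; C is in period 2, group 14; N is in period 2, group 15; F is in period 2, group 17.
IE₁ increases left→right with effective nuclear charge and decreases top→bottom as the valence shell moves farther out.
All lie in period 2, so first ionization energy increases left to right.
The lowest energy required to remove one electron from a gaseous atom among these belongs to Li.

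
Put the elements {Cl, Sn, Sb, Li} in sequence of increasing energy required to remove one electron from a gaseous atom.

Li, Sn, Sb, Cl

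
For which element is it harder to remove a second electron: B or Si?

The second ionization energy removes an electron from the +1 ion. For each element: B⁺ still has 2 valence electrons; Si⁺ still has 3 valence electrons.
All are still removing valence electrons, so compare the +1 ions as you would atoms: IE_2 generally rises across a period (higher Z_eff) and falls down a group (larger shell), subject to the usual subshell exceptions.
Valence configurations: B⁺ [He]2s², Si⁺ [Ne]3s²3p¹.
Tabulated IE_2 (kJ/mol): B 2427, Si 1577.
Hence IE_2: Si < B.

B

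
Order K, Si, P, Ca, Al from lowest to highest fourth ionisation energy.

Consider each +3 ion: K³⁺ is already 2 electrons into the core; Si³⁺ still has 1 valence electron; P³⁺ still has 2 valence electrons; Ca³⁺ is already 1 electron into the core; Al³⁺ is the bare [Ne] core.
Breaking into a closed-shell core is much more expensive than removing a leftover valence electron — K, Ca and Al have the largest IE_4 here.
Valence configurations: Si³⁺ [Ne]3s¹, P³⁺ [Ne]3s².
Tabulated IE_4 (kJ/mol): K 5877, Si 4356, P 4964, Ca 6491, Al 11577.
So the fourth ionization energies run Si < P < K < Ca < Al.

Si < P < K < Ca < Al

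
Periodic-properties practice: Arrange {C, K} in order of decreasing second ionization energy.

K > C

The second ionization energy removes an electron from the +1 ion. For each element: C⁺ still has 3 valence electrons; K⁺ is the bare [Ar] core.
Pulling an electron out of a noble-gas core costs far more than removing a remaining valence electron, so K sits at the high end of IE_2.
Approximate IE_2 values (kJ/mol): C 2353, K 3052.
So the second ionization energies run C < K.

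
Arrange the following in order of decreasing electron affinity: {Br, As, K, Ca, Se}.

Br, Se, As, K, Ca

EA tends to increase across a period and decrease down a group, though the pattern is less regular than for IE or radius.
All lie in period 4; the across-period trend (electron affinity increases left to right) applies, with the exception below.
Note the exception: K has a higher electron affinity than Ca, contrary to the simple trend — adding an electron to Ca (ns²) has to open a new, higher-energy np subshell, which is unfavourable.
Tabulated electron affinity (kJ/mol): K 48, Ca 2, As 78, Se 195, Br 325.
So from highest to lowest: Br > Se > As > K > Ca.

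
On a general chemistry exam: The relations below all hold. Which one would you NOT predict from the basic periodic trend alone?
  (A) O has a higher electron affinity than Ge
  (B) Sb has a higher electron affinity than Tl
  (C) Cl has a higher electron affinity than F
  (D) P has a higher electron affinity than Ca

(C)

The general trend: electron affinity increases across a period and decreases down a group.
(A) O (period 2, group 16) vs Ge (period 4, group 14): the stated order agrees with the simple trend.
(B) Sb (period 5, group 15) vs Tl (period 6, group 13): the stated order agrees with the simple trend.
(C) Cl (period 3, group 17) vs F (period 2, group 17): the stated order contradicts the simple trend.
(D) P (period 3, group 15) vs Ca (period 4, group 2): the stated order agrees with the simple trend.
The exception is (C): F's small 2p subshell makes the incoming electron feel strong e⁻–e⁻ repulsion, so Cl actually releases more energy on gaining an electron.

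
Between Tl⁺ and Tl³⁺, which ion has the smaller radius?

Both ions have Z = 81 protons, but Tl³⁺ has lost more electrons, so its remaining electrons feel a larger effective nuclear charge per electron and are pulled in more tightly.
Higher positive charge → smaller ion, so Tl⁺ > Tl³⁺.

Tl³⁺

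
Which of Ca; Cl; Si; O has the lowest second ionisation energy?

Ca

Consider each +1 ion: Ca⁺ still has 1 valence electron; Cl⁺ still has 6 valence electrons; Si⁺ still has 3 valence electrons; O⁺ still has 5 valence electrons.
All are still removing valence electrons, so compare the +1 ions as you would atoms: IE_2 generally rises across a period (higher Z_eff) and falls down a group (larger shell), subject to the usual subshell exceptions.
Valence configurations: Ca⁺ [Ar]4s¹, Cl⁺ [Ne]3s²3p⁴, Si⁺ [Ne]3s²3p¹, O⁺ [He]2s²2p³.
Tabulated IE_2 (kJ/mol): Ca 1145, Cl 2298, Si 1577, O 3388.
Putting it together, IE_2: Ca < Si < Cl < O.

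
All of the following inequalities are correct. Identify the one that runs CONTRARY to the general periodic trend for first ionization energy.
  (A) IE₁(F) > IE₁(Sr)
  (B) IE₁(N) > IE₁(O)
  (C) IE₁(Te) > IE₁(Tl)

The general trend: first ionization energy increases across a period and decreases down a group.
(A) F (period 2, group 17) vs Sr (period 5, group 2): the stated order agrees with the simple trend.
(B) N (period 2, group 15) vs O (period 2, group 16): the stated order contradicts the simple trend.
(C) Te (period 5, group 16) vs Tl (period 6, group 13): the stated order agrees with the simple trend.
The exception is (B): pairing an electron in O's 2p⁴ costs repulsion energy, so O ionizes more easily than half-filled N (2p³).

(B)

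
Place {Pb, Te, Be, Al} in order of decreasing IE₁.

Be is in period 2, group 2; Al is in period 3, group 13; Te is in period 5, group 16; Pb is in period 6, group 14.
First ionization energy rises across a period (greater Z_eff holds electrons more tightly) and falls down a group (valence electrons are farther from the nucleus).
Neither a single period nor a single group — weigh both effects.
Pb > Al: period and group pull opposite ways; the across-period shift dominates (716 vs 578 kJ/mol).
Te > Pb: both effects reinforce here, so Te is clearly the higher of the two.
Be > Te: the two effects oppose for this pair; the down-group effect wins (900 vs 869 kJ/mol).
Approximate values (kJ/mol): Be 900, Al 578, Te 869, Pb 716.
So from highest to lowest: Be > Te > Pb > Al.

Be, Te, Pb, Al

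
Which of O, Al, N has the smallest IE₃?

Al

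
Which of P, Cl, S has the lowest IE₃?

P

IE_3 is the cost of taking one more electron from the +2 cation: P²⁺ still has 3 valence electrons; Cl²⁺ still has 5 valence electrons; S²⁺ still has 4 valence electrons.
All are still removing valence electrons, so compare the +2 ions as you would atoms: IE_3 generally rises across a period (higher Z_eff) and falls down a group (larger shell), subject to the usual subshell exceptions.
Valence configurations: P²⁺ [Ne]3s²3p¹, Cl²⁺ [Ne]3s²3p³, S²⁺ [Ne]3s²3p².
Tabulated IE_3 (kJ/mol): P 2914, Cl 3822, S 3357.
Hence IE_3: P < S < Cl.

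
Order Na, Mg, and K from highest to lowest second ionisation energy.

Na > K > Mg

After 1 electron has been removed, what remains? Na⁺ is the bare [Ne] core; Mg⁺ still has 1 valence electron; K⁺ is the bare [Ar] core.
Core electrons are held far more tightly than valence electrons, so K and Na top the IE_2 order.
Tabulated IE_2 (kJ/mol): Na 4562, Mg 1451, K 3052.
Putting it together, IE_2: Mg < K < Na.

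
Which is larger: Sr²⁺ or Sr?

Sr

Forming Sr²⁺ removes 2 electrons from Sr. Fewer electrons for the same nuclear charge means less shielding and a higher Z_eff on the remaining electrons, and for main-group metals the entire outer shell is lost.
A cation is smaller than its parent atom: Sr²⁺ < Sr.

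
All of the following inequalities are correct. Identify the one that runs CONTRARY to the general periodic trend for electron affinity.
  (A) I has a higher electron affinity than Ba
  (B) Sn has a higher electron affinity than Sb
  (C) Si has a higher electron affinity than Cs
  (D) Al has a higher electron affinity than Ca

(B)

The general trend: electron affinity increases across a period and decreases down a group.
(A) I (period 5, group 17) vs Ba (period 6, group 2): the stated order agrees with the simple trend.
(B) Sn (period 5, group 14) vs Sb (period 5, group 15): the stated order contradicts the simple trend.
(C) Si (period 3, group 14) vs Cs (period 6, group 1): the stated order agrees with the simple trend.
(D) Al (period 3, group 13) vs Ca (period 4, group 2): the stated order agrees with the simple trend.
The exception is (B): adding an electron to Sb's half-filled 5p³ is unfavourable, so Sn has the more exothermic EA.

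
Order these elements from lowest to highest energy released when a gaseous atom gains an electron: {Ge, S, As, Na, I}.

Na, As, Ge, S, I

Na is in period 3, group 1; S is in period 3, group 16; Ge is in period 4, group 14; As is in period 4, group 15; I is in period 5, group 17.
Adding an electron releases more energy for atoms nearer the top right (short of the noble gases).
Here both period and group differ, so the two effects have to be weighed against each other.
As > Na: period and group pull opposite ways; the across-period shift dominates (78 vs 53 kJ/mol).
Ge > As: this pair runs against the simple trend — see the exception note.
S > Ge: relative to Ge, both the across-period and down-group shifts push S's electron affinity up.
I > S: the two effects oppose for this pair; the across-period effect wins (295 vs 200 kJ/mol).
Note the exception: Ge has a higher electron affinity than As, contrary to the simple trend — adding an electron to As's half-filled 4p³ is unfavourable, so Ge (4p²) has the more exothermic EA.
Tabulated electron affinity (kJ/mol): Na 53, S 200, Ge 119, As 78, I 295.
So from lowest to highest: Na < As < Ge < S < I.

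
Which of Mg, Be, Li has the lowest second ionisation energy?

IE_2 is the cost of taking one more electron from the +1 cation: Mg⁺ still has 1 valence electron; Be⁺ still has 1 valence electron; Li⁺ is the bare [He] core.
Breaking into a closed-shell core is much more expensive than removing a leftover valence electron — Li has the largest IE_2 here.
Valence configurations: Mg⁺ [Ne]3s¹, Be⁺ [He]2s¹.
Approximate IE_2 values (kJ/mol): Mg 1451, Be 1757, Li 7298.
Hence IE_2: Mg < Be < Li.

Mg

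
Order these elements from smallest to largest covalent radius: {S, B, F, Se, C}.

F < C < B < S < Se

Radius decreases left→right (rising Z_eff, same n) and increases top→bottom (higher n).
Here both period and group differ, so the two effects have to be weighed against each other.
C > F: both are in period 2; the period trend gives C the larger value.
B > C: both are in period 2; the period trend gives B the larger value.
S > B: the two effects oppose for this pair; the down-group effect wins (103 vs 85 pm).
Se > S: Se sits below S in group 16, so the down-group effect alone puts Se larger.
Approximate values (pm): B 85, C 75, F 64, S 103, Se 116.
So from smallest to largest: F < C < B < S < Se.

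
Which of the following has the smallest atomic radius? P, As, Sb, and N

N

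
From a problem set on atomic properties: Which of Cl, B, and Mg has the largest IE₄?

IE_4 is the cost of taking one more electron from the +3 cation: Cl³⁺ still has 4 valence electrons; B³⁺ is the bare [He] core; Mg³⁺ is already 1 electron into the core.
Pulling an electron out of a noble-gas core costs far more than removing a remaining valence electron, so Mg and B sit at the high end of IE_4.
Approximate IE_4 values (kJ/mol): Cl 5159, B 25026, Mg 10543.
So the fourth ionization energies run Cl < Mg < B.

B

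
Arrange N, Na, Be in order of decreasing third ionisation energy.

Be > Na > N

The third ionization energy removes an electron from the +2 ion. For each element: N²⁺ still has 3 valence electrons; Na²⁺ is already 1 electron into the core; Be²⁺ is the bare [He] core.
Core electrons are held far more tightly than valence electrons, so Na and Be top the IE_3 order.
The numbers (kJ/mol): N 4578, Na 6910, Be 14849.
So the third ionization energies run N < Na < Be.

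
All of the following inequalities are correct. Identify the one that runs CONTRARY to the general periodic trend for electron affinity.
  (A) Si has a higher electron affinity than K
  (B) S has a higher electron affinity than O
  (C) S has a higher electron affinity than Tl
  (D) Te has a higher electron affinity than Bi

The general trend: electron affinity increases across a period and decreases down a group.
(A) Si (period 3, group 14) vs K (period 4, group 1): the stated order agrees with the simple trend.
(B) S (period 3, group 16) vs O (period 2, group 16): the stated order contradicts the simple trend.
(C) S (period 3, group 16) vs Tl (period 6, group 13): the stated order agrees with the simple trend.
(D) Te (period 5, group 16) vs Bi (period 6, group 15): the stated order agrees with the simple trend.
The exception is (B): the compact 2p subshell of O repels the added electron more than S's larger 3p does.

(B)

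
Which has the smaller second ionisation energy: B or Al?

The second ionization energy removes an electron from the +1 ion. For each element: B⁺ still has 2 valence electrons; Al⁺ still has 2 valence electrons.
All are still removing valence electrons, so compare the +1 ions as you would atoms: IE_2 generally rises across a period (higher Z_eff) and falls down a group (larger shell), subject to the usual subshell exceptions.
Valence configurations: B⁺ [He]2s², Al⁺ [Ne]3s².
Approximate IE_2 values (kJ/mol): B 2427, Al 1817.
Putting it together, IE_2: Al < B.

Al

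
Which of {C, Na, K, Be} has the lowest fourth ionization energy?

The fourth ionization energy removes an electron from the +3 ion. For each element: C³⁺ still has 1 valence electron; Na³⁺ is already 2 electrons into the core; K³⁺ is already 2 electrons into the core; Be³⁺ is already 1 electron into the core.
Usually core removal costs more than valence removal, but here the competition is close: a tightly held n=2 valence electron can cost more to remove than an n=3 core electron, so the actual values have to decide it.
Approximate IE_4 values (kJ/mol): C 6223, Na 9543, K 5877, Be 21007.
So the fourth ionization energies run K < C < Na < Be.

K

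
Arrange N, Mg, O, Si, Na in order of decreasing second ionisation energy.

Na > O > N > Si > Mg

IE_2 is the cost of taking one more electron from the +1 cation: N⁺ still has 4 valence electrons; Mg⁺ still has 1 valence electron; O⁺ still has 5 valence electrons; Si⁺ still has 3 valence electrons; Na⁺ is the bare [Ne] core.
Pulling an electron out of a noble-gas core costs far more than removing a remaining valence electron, so Na sits at the high end of IE_2.
Valence configurations: N⁺ [He]2s²2p², Mg⁺ [Ne]3s¹, O⁺ [He]2s²2p³, Si⁺ [Ne]3s²3p¹.
Approximate IE_2 values (kJ/mol): N 2856, Mg 1451, O 3388, Si 1577, Na 4562.
Putting it together, IE_2: Mg < Si < N < O < Na.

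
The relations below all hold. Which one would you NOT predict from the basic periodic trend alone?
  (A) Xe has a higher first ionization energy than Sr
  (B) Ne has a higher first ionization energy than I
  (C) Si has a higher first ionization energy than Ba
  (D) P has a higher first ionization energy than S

(D)

The general trend: first ionization energy increases across a period and decreases down a group.
(A) Xe (period 5, group 18) vs Sr (period 5, group 2): the stated order agrees with the simple trend.
(B) Ne (period 2, group 18) vs I (period 5, group 17): the stated order agrees with the simple trend.
(C) Si (period 3, group 14) vs Ba (period 6, group 2): the stated order agrees with the simple trend.
(D) P (period 3, group 15) vs S (period 3, group 16): the stated order contradicts the simple trend.
The exception is (D): S (3p⁴) ionizes more easily than half-filled P (3p³) because the paired 3p electron in S is pushed out by e⁻–e⁻ repulsion.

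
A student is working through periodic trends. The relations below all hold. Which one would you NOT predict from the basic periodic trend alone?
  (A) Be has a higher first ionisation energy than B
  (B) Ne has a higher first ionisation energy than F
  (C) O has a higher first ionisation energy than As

The general trend: first ionisation energy increases across a period and decreases down a group.
(A) Be (period 2, group 2) vs B (period 2, group 13): the stated order contradicts the simple trend.
(B) Ne (period 2, group 18) vs F (period 2, group 17): the stated order agrees with the simple trend.
(C) O (period 2, group 16) vs As (period 4, group 15): the stated order agrees with the simple trend.
The exception is (A): removing B's lone 2p electron is easier than breaking Be's filled 2s².

(A)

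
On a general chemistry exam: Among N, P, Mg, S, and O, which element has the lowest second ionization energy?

Consider each +1 ion: N⁺ still has 4 valence electrons; P⁺ still has 4 valence electrons; Mg⁺ still has 1 valence electron; S⁺ still has 5 valence electrons; O⁺ still has 5 valence electrons.
All are still removing valence electrons, so compare the +1 ions as you would atoms: IE_2 generally rises across a period (higher Z_eff) and falls down a group (larger shell), subject to the usual subshell exceptions.
Valence configurations: N⁺ [He]2s²2p², P⁺ [Ne]3s²3p², Mg⁺ [Ne]3s¹, S⁺ [Ne]3s²3p³, O⁺ [He]2s²2p³.
Approximate IE_2 values (kJ/mol): N 2856, P 1907, Mg 1451, S 2252, O 3388.
Hence IE_2: Mg < P < S < N < O.

Mg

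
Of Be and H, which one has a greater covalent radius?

Be

H is in period 1, group 1; Be is in period 2, group 2.
Moving right in a period, electrons are added to the same shell under a stronger nuclear pull, so atoms get smaller; moving down, a new shell is opened and atoms get larger.
A diagonal step moves right (one effect) and down (the opposite effect) at once.
Be > H: period and group pull opposite ways; the down-group shift dominates (102 vs 32 pm).
For reference (pm): H 32, Be 102.
So Be has the greater covalent radius (Be > H).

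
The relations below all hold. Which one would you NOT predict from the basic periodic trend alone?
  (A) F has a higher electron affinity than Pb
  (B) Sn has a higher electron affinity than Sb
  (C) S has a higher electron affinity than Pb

(B)

The general trend: electron affinity increases across a period and decreases down a group.
(A) F (period 2, group 17) vs Pb (period 6, group 14): the stated order agrees with the simple trend.
(B) Sn (period 5, group 14) vs Sb (period 5, group 15): the stated order contradicts the simple trend.
(C) S (period 3, group 16) vs Pb (period 6, group 14): the stated order agrees with the simple trend.
The exception is (B): adding an electron to Sb's half-filled 5p³ is unfavourable, so Sn has the more exothermic EA.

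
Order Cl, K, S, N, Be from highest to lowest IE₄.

Be, N, K, Cl, S

IE_4 is the cost of taking one more electron from the +3 cation: Cl³⁺ still has 4 valence electrons; K³⁺ is already 2 electrons into the core; S³⁺ still has 3 valence electrons; N³⁺ still has 2 valence electrons; Be³⁺ is already 1 electron into the core.
Usually core removal costs more than valence removal, but here the competition is close: a tightly held n=2 valence electron can cost more to remove than an n=3 core electron, so the actual values have to decide it.
Valence configurations: Cl³⁺ [Ne]3s²3p², S³⁺ [Ne]3s²3p¹, N³⁺ [He]2s².
The numbers (kJ/mol): Cl 5159, K 5877, S 4556, N 7475, Be 21007.
Putting it together, IE_4: S < Cl < K < N < Be.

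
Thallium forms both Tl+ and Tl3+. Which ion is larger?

Tl+

Both ions have Z = 81 protons, but Tl3+ has lost more electrons, so its remaining electrons feel a larger effective nuclear charge per electron and are pulled in more tightly.
Higher positive charge → smaller ion, so Tl+ > Tl3+.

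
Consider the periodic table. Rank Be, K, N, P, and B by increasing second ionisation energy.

After 1 electron has been removed, what remains? Be⁺ still has 1 valence electron; K⁺ is the bare [Ar] core; N⁺ still has 4 valence electrons; P⁺ still has 4 valence electrons; B⁺ still has 2 valence electrons.
Pulling an electron out of a noble-gas core costs far more than removing a remaining valence electron, so K sits at the high end of IE_2.
Valence configurations: Be⁺ [He]2s¹, N⁺ [He]2s²2p², P⁺ [Ne]3s²3p², B⁺ [He]2s².
Approximate IE_2 values (kJ/mol): Be 1757, K 3052, N 2856, P 1907, B 2427.
So the second ionization energies run Be < P < B < N < K.

Be < P < B < N < K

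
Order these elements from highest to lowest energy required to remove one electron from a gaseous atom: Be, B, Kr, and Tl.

Be is in period 2, group 2; B is in period 2, group 13; Kr is in period 4, group 18; Tl is in period 6, group 13.
First ionization energy rises across a period (greater Z_eff holds electrons more tightly) and falls down a group (valence electrons are farther from the nucleus).
Neither a single period nor a single group — weigh both effects.
B > Tl: B sits above Tl in group 13, so the down-group effect alone puts B higher.
Be > B: this pair runs against the simple trend — see the exception note.
Kr > Be: period and group pull opposite ways; the across-period shift dominates (1351 vs 900 kJ/mol).
Note the exception: Be has a higher first ionization energy than B, contrary to the simple trend — removing B's lone 2p electron is easier than breaking Be's filled 2s².
Tabulated first ionization energy (kJ/mol): Be 900, B 801, Kr 1351, Tl 589.
So from highest to lowest: Kr > Be > B > Tl.

Kr, Be, B, Tl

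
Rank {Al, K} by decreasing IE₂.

K > Al

The second ionization energy removes an electron from the +1 ion. For each element: Al⁺ still has 2 valence electrons; K⁺ is the bare [Ar] core.
Core electrons are held far more tightly than valence electrons, so K tops the IE_2 order.
Tabulated IE_2 (kJ/mol): Al 1817, K 3052.
Hence IE_2: Al < K.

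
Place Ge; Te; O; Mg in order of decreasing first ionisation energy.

O > Te > Ge > Mg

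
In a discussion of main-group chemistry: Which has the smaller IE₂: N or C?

After 1 electron has been removed, what remains? N⁺ still has 4 valence electrons; C⁺ still has 3 valence electrons.
All are still removing valence electrons, so compare the +1 ions as you would atoms: IE_2 generally rises across a period (higher Z_eff) and falls down a group (larger shell), subject to the usual subshell exceptions.
Valence configurations: N⁺ [He]2s²2p², C⁺ [He]2s²2p¹.
The numbers (kJ/mol): N 2856, C 2353.
So the second ionization energies run C < N.

C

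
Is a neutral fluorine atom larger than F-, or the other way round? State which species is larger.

F-

Forming F- adds 1 electron to F. More electron–electron repulsion in the same shell, with unchanged nuclear charge, lets the cloud expand.
An anion is larger than its parent atom: F- > F.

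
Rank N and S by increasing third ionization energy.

S, N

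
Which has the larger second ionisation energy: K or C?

K

Consider each +1 ion: K⁺ is the bare [Ar] core; C⁺ still has 3 valence electrons.
Pulling an electron out of a noble-gas core costs far more than removing a remaining valence electron, so K sits at the high end of IE_2.
Tabulated IE_2 (kJ/mol): K 3052, C 2353.
Putting it together, IE_2: C < K.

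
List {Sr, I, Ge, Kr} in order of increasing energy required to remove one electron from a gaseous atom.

Ge is in period 4, group 14; Kr is in period 4, group 18; Sr is in period 5, group 2; I is in period 5, group 17.
Removing the outermost electron gets harder across a period and easier down a group.
Here both period and group differ, so the two effects have to be weighed against each other.
Ge > Sr: relative to Sr, both the across-period and down-group shifts push Ge's first ionization energy up.
I > Ge: period and group pull opposite ways; the across-period shift dominates (1008 vs 762 kJ/mol).
Kr > I: both effects reinforce here, so Kr is clearly the higher of the two.
Approximate values (kJ/mol): Ge 762, Kr 1351, Sr 550, I 1008.
So from lowest to highest: Sr < Ge < I < Kr.

Sr < Ge < I < Kr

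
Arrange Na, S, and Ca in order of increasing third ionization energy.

IE_3 is the cost of taking one more electron from the +2 cation: Na²⁺ is already 1 electron into the core; S²⁺ still has 4 valence electrons; Ca²⁺ is the bare [Ar] core.
Core electrons are held far more tightly than valence electrons, so Ca and Na top the IE_3 order.
Approximate IE_3 values (kJ/mol): Na 6910, S 3357, Ca 4912.
Putting it together, IE_3: S < Ca < Na.

S < Ca < Na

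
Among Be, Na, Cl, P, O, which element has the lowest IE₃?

P

The third ionization energy removes an electron from the +2 ion. For each element: Be²⁺ is the bare [He] core; Na²⁺ is already 1 electron into the core; Cl²⁺ still has 5 valence electrons; P²⁺ still has 3 valence electrons; O²⁺ still has 4 valence electrons.
Core electrons are held far more tightly than valence electrons, so Na and Be top the IE_3 order.
Valence configurations: Cl²⁺ [Ne]3s²3p³, P²⁺ [Ne]3s²3p¹, O²⁺ [He]2s²2p².
The numbers (kJ/mol): Be 14849, Na 6910, Cl 3822, P 2914, O 5300.
Putting it together, IE_3: P < Cl < O < Na < Be.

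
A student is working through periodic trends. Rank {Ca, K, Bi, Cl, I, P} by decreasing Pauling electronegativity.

Cl > I > P > Bi > Ca > K

P is in period 3, group 15; Cl is in period 3, group 17; K is in period 4, group 1; Ca is in period 4, group 2; I is in period 5, group 17; Bi is in period 6, group 15.
Smaller atoms with higher effective nuclear charge are more electronegative.
Here both period and group differ, so the two effects have to be weighed against each other.
Ca > K: both are in period 4; the period trend gives Ca the larger value.
Bi > Ca: period and group pull opposite ways; the across-period shift dominates (2.02 vs 1.00).
P > Bi: P sits above Bi in group 15, so the down-group effect alone puts P higher.
I > P: period and group pull opposite ways; the across-period shift dominates (2.66 vs 2.19).
Cl > I: they share group 17; the group trend gives Cl the larger value.
Tabulated electronegativity (Pauling): P 2.19, Cl 3.16, K 0.82, Ca 1.00, I 2.66, Bi 2.02.
So from highest to lowest: Cl > I > P > Bi > Ca > K.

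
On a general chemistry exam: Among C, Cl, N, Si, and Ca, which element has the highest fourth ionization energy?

N

Consider each +3 ion: C³⁺ still has 1 valence electron; Cl³⁺ still has 4 valence electrons; N³⁺ still has 2 valence electrons; Si³⁺ still has 1 valence electron; Ca³⁺ is already 1 electron into the core.
Usually core removal costs more than valence removal, but here the competition is close: a tightly held n=2 valence electron can cost more to remove than an n=3 core electron, so the actual values have to decide it.
Valence configurations: C³⁺ [He]2s¹, Cl³⁺ [Ne]3s²3p², N³⁺ [He]2s², Si³⁺ [Ne]3s¹.
Tabulated IE_4 (kJ/mol): C 6223, Cl 5159, N 7475, Si 4356, Ca 6491.
Overall IE_4 order: Si < Cl < C < Ca < N.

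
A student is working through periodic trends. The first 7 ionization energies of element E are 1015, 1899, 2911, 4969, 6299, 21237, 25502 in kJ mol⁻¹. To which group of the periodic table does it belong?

Group 15

Look for the largest jump between consecutive ionization energies: IE6/IE5 ≈ 3.4, far larger than any earlier ratio.
That jump marks the point where a core electron is being removed. So the atom has 5 valence electrons.
A main-group element with 5 valence electrons is in group 15.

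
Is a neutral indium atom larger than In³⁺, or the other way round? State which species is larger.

In

Forming In³⁺ removes 3 electrons from In. Fewer electrons for the same nuclear charge means less shielding and a higher Z_eff on the remaining electrons, and for main-group metals the entire outer shell is lost.
A cation is smaller than its parent atom: In³⁺ < In.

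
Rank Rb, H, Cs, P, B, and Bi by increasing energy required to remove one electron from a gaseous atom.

Cs < Rb < Bi < B < P < H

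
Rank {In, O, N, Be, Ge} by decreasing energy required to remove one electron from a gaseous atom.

N > O > Be > Ge > In

Be is in period 2, group 2; N is in period 2, group 15; O is in period 2, group 16; Ge is in period 4, group 14; In is in period 5, group 13.
Removing the outermost electron gets harder across a period and easier down a group.
Here both period and group differ, so the two effects have to be weighed against each other.
Ge > In: relative to In, both the across-period and down-group shifts push Ge's first ionization energy up.
Be > Ge: period and group pull opposite ways; the down-group shift dominates (900 vs 762 kJ/mol).
O > Be: both are in period 2; the period trend gives O the larger value.
N > O: this pair runs against the simple trend — see the exception note.
Note the exception: N has a higher first ionization energy than O, contrary to the simple trend — pairing an electron in O's 2p⁴ costs repulsion energy, so O ionizes more easily than half-filled N (2p³).
For reference (kJ/mol): Be 900, N 1402, O 1314, Ge 762, In 558.
So from highest to lowest: N > O > Be > Ge > In.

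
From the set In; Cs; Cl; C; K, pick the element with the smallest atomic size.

C

Radius decreases left→right (rising Z_eff, same n) and increases top→bottom (higher n).
Neither a single period nor a single group — weigh both effects.
Cl > C: period and group pull opposite ways; the down-group shift dominates (99 vs 75 pm).
In > Cl: both effects reinforce here, so In is clearly the larger of the two.
K > In: the two effects oppose for this pair; the across-period effect wins (196 vs 142 pm).
Cs > K: they share group 1; the group trend gives Cs the larger value.
Tabulated atomic radius (pm): C 75, Cl 99, K 196, In 142, Cs 232.
The smallest atomic size among these belongs to C.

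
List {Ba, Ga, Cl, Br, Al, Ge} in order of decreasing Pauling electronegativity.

Cl, Br, Ge, Ga, Al, Ba

EN rises left→right (higher Z_eff, smaller atoms) and falls top→bottom (larger, more shielded atoms).
Here both period and group differ, so the two effects have to be weighed against each other.
Al > Ba: both effects reinforce here, so Al is clearly the higher of the two.
Ga > Al: this pair runs against the simple trend — see the exception note.
Ge > Ga: Ge lies to the right of Ga in period 4, so the across-period effect alone puts Ge higher.
Br > Ge: both are in period 4; the period trend gives Br the larger value.
Cl > Br: Cl sits above Br in group 17, so the down-group effect alone puts Cl higher.
Note the exception: Ga has a higher electronegativity than Al, contrary to the simple trend — poor shielding by filled d (and f) subshells raises the heavier element's effective nuclear charge more than the simple down-group trend predicts.
Approximate values (Pauling): Al 1.61, Cl 3.16, Ga 1.81, Ge 2.01, Br 2.96, Ba 0.89.
So from highest to lowest: Cl > Br > Ge > Ga > Al > Ba.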